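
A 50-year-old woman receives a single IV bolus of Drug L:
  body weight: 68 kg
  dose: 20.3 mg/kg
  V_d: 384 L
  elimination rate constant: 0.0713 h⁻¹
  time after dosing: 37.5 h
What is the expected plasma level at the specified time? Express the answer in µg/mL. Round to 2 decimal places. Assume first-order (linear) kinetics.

Total dose = 20.3 × 68 = 1380 mg
C₀ = Dose / Vd = 1380 / 384 = 3.594 mg/L
C = C₀ · e^(−k·t) = 3.594 × e^(−0.07130 × 37.5)
  = 3.594 × 0.06899 = 0.2480 mg/L
(0.2480 mg/L = 0.2480 µg/mL)

0.25 µg/mL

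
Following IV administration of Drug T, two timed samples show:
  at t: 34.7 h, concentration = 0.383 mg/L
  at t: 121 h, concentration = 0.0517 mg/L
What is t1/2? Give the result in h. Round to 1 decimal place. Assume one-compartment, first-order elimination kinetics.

k = ln(C₁/C₂) / (t₂ − t₁) = ln(0.383/0.0517) / (121 − 34.7)
  = 2.003 / 86.30 = 0.02321 h⁻¹
t½ = ln2 / k = 0.693147 / 0.02321 = 29.86 h

29.9 h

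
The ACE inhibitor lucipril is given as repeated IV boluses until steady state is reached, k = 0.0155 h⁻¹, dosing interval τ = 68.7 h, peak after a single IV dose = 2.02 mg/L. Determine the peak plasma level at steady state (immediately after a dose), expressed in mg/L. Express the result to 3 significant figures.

3.08 mg/L

e^(−kτ) = e^(−0.01550 × 68.7) = 0.3448
Accumulation ratio R = 1 / (1 − e^(−kτ)) = 1 / (1 − 0.3448) = 1.526
Steady-state peak = C₀ × R = 2.02 × 1.526 = 3.083 mg/L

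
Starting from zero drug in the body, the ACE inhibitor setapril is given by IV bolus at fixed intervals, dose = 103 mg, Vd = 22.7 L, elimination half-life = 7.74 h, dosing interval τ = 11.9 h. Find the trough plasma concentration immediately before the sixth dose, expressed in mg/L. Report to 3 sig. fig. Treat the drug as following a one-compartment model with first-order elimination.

C₀ per dose = Dose / Vd = 103 / 22.7 = 4.537 mg/L
k = ln2 / t½ = 0.693147 / 7.74 = 0.08955 h⁻¹
Fraction remaining after one interval: r = e^(−kτ) = e^(−0.08955 × 11.9) = 0.3445
Before dose 6, 5 doses have been given (aged 1τ, 2τ, 3τ, 4τ, 5τ).
C_trough = C₀ × (r + r² + … + r^5) = C₀ × r(1−r^5)/(1−r)
        = 4.537 × 0.3445 × (1 − 0.004852) / (1 − 0.3445) = 2.373 mg/L

2.37 mg/L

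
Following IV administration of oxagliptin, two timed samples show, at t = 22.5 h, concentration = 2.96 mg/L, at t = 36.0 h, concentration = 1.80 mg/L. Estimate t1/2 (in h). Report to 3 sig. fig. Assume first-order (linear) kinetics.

k = ln(C₁/C₂) / (t₂ − t₁) = ln(2.96/1.80) / (36.0 − 22.5)
  = 0.4974 / 13.50 = 0.03684 h⁻¹
t½ = ln2 / k = 0.693147 / 0.03684 = 18.82 h

18.8 h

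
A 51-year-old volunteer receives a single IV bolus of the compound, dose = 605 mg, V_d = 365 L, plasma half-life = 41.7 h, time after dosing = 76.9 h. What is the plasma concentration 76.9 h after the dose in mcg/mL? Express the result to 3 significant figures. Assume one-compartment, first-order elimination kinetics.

0.462 mcg/mL

C₀ = Dose / Vd = 605.0 / 365 = 1.658 mg/L
k = ln2 / t½ = 0.693147 / 41.7 = 0.01662 h⁻¹
C = C₀ · e^(−k·t) = 1.658 × e^(−0.01662 × 76.9)
  = 1.658 × 0.2786 = 0.4619 mg/L
(0.4619 mg/L = 0.4619 mcg/mL)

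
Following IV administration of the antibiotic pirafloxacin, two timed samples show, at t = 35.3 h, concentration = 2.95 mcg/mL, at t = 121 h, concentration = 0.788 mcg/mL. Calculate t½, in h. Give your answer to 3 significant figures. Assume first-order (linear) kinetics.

45.0 h

k = ln(C₁/C₂) / (t₂ − t₁) = ln(2.95/0.788) / (121 − 35.3)
  = 1.320 / 85.70 = 0.01540 h⁻¹
t½ = ln2 / k = 0.693147 / 0.01540 = 45.01 h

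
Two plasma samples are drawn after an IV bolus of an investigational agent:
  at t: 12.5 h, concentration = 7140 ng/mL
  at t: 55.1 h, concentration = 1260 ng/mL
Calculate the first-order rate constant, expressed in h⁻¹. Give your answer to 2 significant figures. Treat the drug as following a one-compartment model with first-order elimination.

0.041 h⁻¹

k = ln(C₁/C₂) / (t₂ − t₁) = ln(7140/1260) / (55.1 − 12.5)
  = 1.735 / 42.60 = 0.04073 h⁻¹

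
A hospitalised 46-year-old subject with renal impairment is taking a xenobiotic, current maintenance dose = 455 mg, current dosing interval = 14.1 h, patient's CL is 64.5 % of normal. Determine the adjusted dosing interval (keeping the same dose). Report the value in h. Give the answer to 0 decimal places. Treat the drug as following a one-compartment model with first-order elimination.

22 h

To keep the same average steady-state level, dosing rate must scale with clearance.
CL ratio = 64.5 / 100 = 0.6450
New interval (same dose) = 14.1 / 0.6450 = 21.86 h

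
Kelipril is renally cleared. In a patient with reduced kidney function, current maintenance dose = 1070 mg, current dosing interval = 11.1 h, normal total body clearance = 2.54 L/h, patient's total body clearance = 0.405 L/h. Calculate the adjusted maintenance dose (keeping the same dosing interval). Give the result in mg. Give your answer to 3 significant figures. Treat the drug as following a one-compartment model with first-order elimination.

171 mg

To keep the same average steady-state level, dosing rate must scale with clearance.
CL ratio = 0.405 / 2.54 = 0.1594
New dose (same interval) = 1070 × 0.1594 = 170.6 mg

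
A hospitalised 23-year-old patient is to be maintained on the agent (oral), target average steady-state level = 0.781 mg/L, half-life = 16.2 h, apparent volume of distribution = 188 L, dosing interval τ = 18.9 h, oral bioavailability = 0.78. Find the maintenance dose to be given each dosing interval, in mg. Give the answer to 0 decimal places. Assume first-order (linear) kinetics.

152 mg

k = ln2 / t½ = 0.693147 / 16.2 = 0.04279 h⁻¹
CL = k × Vd = 0.04279 × 188 = 8.045 L/h
At steady state, F × (Dose/τ) = Css × CL.
Dose = Css × CL × τ / F = 0.781 × 8.045 × 18.9 / 0.78 = 152.2 mg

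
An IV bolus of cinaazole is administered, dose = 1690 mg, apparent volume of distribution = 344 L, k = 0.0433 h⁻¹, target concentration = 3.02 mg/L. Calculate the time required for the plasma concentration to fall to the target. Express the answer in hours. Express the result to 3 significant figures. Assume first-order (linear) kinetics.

C₀ = Dose / Vd = 1690 / 344 = 4.913 mg/L
t = ln(C₀ / C) / k = ln(4.913 / 3.02) / 0.04330
  = ln(1.627) / 0.04330 = 0.4867 / 0.04330 = 11.24 h

11.2 h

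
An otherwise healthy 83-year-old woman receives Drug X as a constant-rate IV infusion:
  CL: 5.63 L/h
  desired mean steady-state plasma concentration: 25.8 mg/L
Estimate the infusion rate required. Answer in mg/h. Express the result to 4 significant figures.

At steady state, infusion rate R₀ = Css × CL = 25.8 × 5.630 = 145.3 mg/h

145.3 mg/h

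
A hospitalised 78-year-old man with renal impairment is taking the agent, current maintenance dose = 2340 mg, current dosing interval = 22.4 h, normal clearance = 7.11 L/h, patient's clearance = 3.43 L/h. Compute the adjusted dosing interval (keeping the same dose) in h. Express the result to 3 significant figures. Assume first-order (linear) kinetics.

To keep the same average steady-state level, dosing rate must scale with clearance.
CL ratio = 3.43 / 7.11 = 0.4824
New interval (same dose) = 22.4 / 0.4824 = 46.43 h

46.4 h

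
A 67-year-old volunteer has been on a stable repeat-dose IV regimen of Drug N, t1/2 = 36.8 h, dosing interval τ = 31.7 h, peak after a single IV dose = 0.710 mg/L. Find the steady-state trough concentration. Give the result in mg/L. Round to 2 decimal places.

0.87 mg/L

k = ln2 / t½ = 0.693147 / 36.8 = 0.01884 h⁻¹
e^(−kτ) = e^(−0.01884 × 31.7) = 0.5503
Accumulation ratio R = 1 / (1 − e^(−kτ)) = 1 / (1 − 0.5503) = 2.224
Steady-state trough = C₀ × R × e^(−kτ) = 0.710 × 2.224 × 0.5503 = 0.8689 mg/L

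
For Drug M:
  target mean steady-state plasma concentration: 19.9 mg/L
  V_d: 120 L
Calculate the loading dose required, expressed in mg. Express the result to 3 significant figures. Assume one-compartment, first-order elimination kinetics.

2390 mg

LD = Css × Vd = 19.9 × 120 = 2388 mg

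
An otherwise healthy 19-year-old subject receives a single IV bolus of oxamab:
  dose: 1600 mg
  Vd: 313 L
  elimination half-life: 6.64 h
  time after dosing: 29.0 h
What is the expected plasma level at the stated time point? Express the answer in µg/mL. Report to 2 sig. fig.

0.25 µg/mL

C₀ = Dose / Vd = 1600 / 313 = 5.112 mg/L
k = ln2 / t½ = 0.693147 / 6.64 = 0.1044 h⁻¹
C = C₀ · e^(−k·t) = 5.112 × e^(−0.1044 × 29.0)
  = 5.112 × 0.04843 = 0.2476 mg/L
(0.2476 mg/L = 0.2476 µg/mL)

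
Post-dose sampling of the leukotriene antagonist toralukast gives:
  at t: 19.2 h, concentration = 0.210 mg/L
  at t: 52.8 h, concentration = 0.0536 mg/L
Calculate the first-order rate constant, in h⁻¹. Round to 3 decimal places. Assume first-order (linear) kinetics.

0.041 h⁻¹

k = ln(C₁/C₂) / (t₂ − t₁) = ln(0.210/0.0536) / (52.8 − 19.2)
  = 1.366 / 33.60 = 0.04065 h⁻¹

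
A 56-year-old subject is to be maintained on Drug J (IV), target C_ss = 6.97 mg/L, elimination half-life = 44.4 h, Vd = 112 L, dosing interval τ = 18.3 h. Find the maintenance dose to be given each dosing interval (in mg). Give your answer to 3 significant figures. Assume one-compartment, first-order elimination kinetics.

223 mg

k = ln2 / t½ = 0.693147 / 44.4 = 0.01561 h⁻¹
CL = k × Vd = 0.01561 × 112 = 1.748 L/h
At steady state, Dose/τ = Css × CL.
Dose = Css × CL × τ = 6.97 × 1.748 × 18.3 = 223.0 mg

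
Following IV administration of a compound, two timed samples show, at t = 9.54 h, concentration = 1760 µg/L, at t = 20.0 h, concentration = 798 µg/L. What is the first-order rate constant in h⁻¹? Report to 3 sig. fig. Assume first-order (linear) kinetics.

k = ln(C₁/C₂) / (t₂ − t₁) = ln(1760/798) / (20.0 − 9.54)
  = 0.7910 / 10.46 = 0.07562 h⁻¹

0.0756 h⁻¹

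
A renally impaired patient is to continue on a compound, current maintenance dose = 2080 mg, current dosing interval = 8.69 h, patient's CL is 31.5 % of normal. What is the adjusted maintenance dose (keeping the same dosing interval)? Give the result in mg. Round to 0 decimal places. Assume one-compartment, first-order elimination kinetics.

655 mg

To keep the same average steady-state level, dosing rate must scale with clearance.
CL ratio = 31.5 / 100 = 0.3150
New dose (same interval) = 2080 × 0.3150 = 655.2 mg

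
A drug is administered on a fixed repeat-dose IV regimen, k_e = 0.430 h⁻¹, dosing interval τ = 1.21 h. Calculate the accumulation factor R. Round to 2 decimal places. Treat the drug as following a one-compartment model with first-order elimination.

e^(−kτ) = e^(−0.4300 × 1.21) = 0.5943
Accumulation ratio R = 1 / (1 − e^(−kτ)) = 1 / (1 − 0.5943) = 2.465

2.47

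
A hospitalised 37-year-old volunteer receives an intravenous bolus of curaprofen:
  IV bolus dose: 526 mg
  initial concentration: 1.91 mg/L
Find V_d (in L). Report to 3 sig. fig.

275 L

Vd = Dose / C₀ = 526.0 / 1.91 = 275.4 L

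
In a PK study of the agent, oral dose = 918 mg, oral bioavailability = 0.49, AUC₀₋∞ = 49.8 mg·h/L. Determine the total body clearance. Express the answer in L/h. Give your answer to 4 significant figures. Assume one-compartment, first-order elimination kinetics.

9.033 L/h

CL = F·Dose / AUC = 0.49 × 918 / 49.8 = 9.033 L/h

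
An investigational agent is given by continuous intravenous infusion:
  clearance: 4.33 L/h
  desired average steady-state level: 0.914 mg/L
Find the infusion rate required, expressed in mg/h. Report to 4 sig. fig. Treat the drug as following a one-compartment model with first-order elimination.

At steady state, infusion rate R₀ = Css × CL = 0.914 × 4.330 = 3.958 mg/h

3.958 mg/h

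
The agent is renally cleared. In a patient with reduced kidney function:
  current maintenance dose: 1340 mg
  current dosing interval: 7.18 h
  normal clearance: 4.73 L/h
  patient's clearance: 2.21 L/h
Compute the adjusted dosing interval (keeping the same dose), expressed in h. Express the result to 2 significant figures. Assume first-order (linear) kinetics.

15 h

To keep the same average steady-state level, dosing rate must scale with clearance.
CL ratio = 2.21 / 4.73 = 0.4672
New interval (same dose) = 7.18 / 0.4672 = 15.37 h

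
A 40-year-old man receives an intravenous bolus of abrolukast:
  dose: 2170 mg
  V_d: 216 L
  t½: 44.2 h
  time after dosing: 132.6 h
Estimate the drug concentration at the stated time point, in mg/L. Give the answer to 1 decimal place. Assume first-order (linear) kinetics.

1.3 mg/L

C₀ = Dose / Vd = 2170 / 216 = 10.05 mg/L
k = ln2 / t½ = 0.693147 / 44.2 = 0.01568 h⁻¹
t / t½ = 132.6 / 44.2 = 3 half-lives
C = C₀ × (1/2)^3 = 10.05 × 0.1250 = 1.256 mg/L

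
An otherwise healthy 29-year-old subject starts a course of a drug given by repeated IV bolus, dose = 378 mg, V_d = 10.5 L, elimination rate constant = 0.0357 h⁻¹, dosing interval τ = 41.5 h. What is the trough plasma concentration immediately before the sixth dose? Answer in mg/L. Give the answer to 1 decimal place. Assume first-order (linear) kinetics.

10.6 mg/L

C₀ per dose = Dose / Vd = 378 / 10.5 = 36.00 mg/L
Fraction remaining after one interval: r = e^(−kτ) = e^(−0.03570 × 41.5) = 0.2273
Before dose 6, 5 doses have been given (aged 1τ, 2τ, 3τ, 4τ, 5τ).
C_trough = C₀ × (r + r² + … + r^5) = C₀ × r(1−r^5)/(1−r)
        = 36.00 × 0.2273 × (1 − 0.0006067) / (1 − 0.2273) = 10.58 mg/L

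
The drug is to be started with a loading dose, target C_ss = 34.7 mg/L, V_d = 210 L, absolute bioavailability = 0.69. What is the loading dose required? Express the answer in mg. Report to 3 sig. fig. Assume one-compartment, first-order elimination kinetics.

10600 mg

LD = Css × Vd / F = 34.7 × 210 / 0.69 = 10560 mg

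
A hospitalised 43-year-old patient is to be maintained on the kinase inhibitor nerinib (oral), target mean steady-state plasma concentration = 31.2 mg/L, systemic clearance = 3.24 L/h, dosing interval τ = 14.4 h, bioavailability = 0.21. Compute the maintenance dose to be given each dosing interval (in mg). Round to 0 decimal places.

6932 mg

At steady state, F × (Dose/τ) = Css × CL.
Dose = Css × CL × τ / F = 31.2 × 3.240 × 14.4 / 0.21 = 6932 mg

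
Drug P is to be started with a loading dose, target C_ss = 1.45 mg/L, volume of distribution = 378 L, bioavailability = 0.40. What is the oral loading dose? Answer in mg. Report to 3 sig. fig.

1370 mg

LD = Css × Vd / F = 1.45 × 378 / 0.40 = 1370 mg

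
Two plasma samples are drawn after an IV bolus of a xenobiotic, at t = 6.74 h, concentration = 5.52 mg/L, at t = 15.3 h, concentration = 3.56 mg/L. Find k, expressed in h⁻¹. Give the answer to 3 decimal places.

k = ln(C₁/C₂) / (t₂ − t₁) = ln(5.52/3.56) / (15.3 − 6.74)
  = 0.4386 / 8.560 = 0.05124 h⁻¹

0.051 h⁻¹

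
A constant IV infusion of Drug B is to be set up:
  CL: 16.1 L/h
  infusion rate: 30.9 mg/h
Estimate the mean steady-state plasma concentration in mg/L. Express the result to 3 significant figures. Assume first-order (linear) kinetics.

At steady state Css = R₀ / CL = 30.9 / 16.10 = 1.919 mg/L

1.92 mg/L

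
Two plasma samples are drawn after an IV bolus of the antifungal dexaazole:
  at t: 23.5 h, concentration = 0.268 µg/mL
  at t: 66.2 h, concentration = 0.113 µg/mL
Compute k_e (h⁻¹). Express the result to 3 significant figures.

0.0202 h⁻¹

k = ln(C₁/C₂) / (t₂ − t₁) = ln(0.268/0.113) / (66.2 − 23.5)
  = 0.8636 / 42.70 = 0.02022 h⁻¹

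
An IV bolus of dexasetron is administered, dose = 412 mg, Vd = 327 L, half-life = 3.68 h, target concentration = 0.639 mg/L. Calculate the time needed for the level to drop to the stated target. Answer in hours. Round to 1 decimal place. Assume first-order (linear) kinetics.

3.6 h

C₀ = Dose / Vd = 412.0 / 327 = 1.260 mg/L
k = ln2 / t½ = 0.693147 / 3.68 = 0.1884 h⁻¹
t = ln(C₀ / C) / k = ln(1.260 / 0.639) / 0.1884
  = ln(1.972) / 0.1884 = 0.6790 / 0.1884 = 3.604 h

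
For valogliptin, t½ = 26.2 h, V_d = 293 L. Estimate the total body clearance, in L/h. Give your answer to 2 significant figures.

k = ln2 / t½ = 0.693147 / 26.2 = 0.02646 h⁻¹
CL = k × Vd = 0.02646 × 293 = 7.753 L/h

7.8 L/h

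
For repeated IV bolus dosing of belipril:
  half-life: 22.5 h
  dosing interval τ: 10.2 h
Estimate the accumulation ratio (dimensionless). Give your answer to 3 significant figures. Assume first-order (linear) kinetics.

3.71

k = ln2 / t½ = 0.693147 / 22.5 = 0.03081 h⁻¹
e^(−kτ) = e^(−0.03081 × 10.2) = 0.7303
Accumulation ratio R = 1 / (1 − e^(−kτ)) = 1 / (1 − 0.7303) = 3.708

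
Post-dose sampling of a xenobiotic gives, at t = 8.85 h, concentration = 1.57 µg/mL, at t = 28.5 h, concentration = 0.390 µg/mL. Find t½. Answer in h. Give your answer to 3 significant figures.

9.78 h

k = ln(C₁/C₂) / (t₂ − t₁) = ln(1.57/0.390) / (28.5 − 8.85)
  = 1.393 / 19.65 = 0.07089 h⁻¹
t½ = ln2 / k = 0.693147 / 0.07089 = 9.778 h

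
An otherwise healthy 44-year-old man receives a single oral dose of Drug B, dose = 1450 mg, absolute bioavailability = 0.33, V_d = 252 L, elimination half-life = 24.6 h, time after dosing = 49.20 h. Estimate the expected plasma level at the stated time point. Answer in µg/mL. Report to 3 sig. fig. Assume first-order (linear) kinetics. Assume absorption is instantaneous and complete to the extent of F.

Amount reaching circulation = F × Dose = 0.33 × 1450 = 478.5 mg
C₀ = F·Dose / Vd = 478.5 / 252 = 1.899 mg/L
k = ln2 / t½ = 0.693147 / 24.6 = 0.02818 h⁻¹
t / t½ = 49.20 / 24.6 = 2 half-lives
C = C₀ × (1/2)^2 = 1.899 × 0.2500 = 0.4748 mg/L
(0.4748 mg/L = 0.4748 µg/mL)

0.475 µg/mL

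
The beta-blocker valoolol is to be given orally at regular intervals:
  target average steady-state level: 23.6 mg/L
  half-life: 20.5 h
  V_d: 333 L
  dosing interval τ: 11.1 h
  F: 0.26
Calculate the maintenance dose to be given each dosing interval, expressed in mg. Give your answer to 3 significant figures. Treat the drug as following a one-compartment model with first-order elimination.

k = ln2 / t½ = 0.693147 / 20.5 = 0.03381 h⁻¹
CL = k × Vd = 0.03381 × 333 = 11.26 L/h
At steady state, F × (Dose/τ) = Css × CL.
Dose = Css × CL × τ / F = 23.6 × 11.26 × 11.1 / 0.26 = 11340 mg

11300 mg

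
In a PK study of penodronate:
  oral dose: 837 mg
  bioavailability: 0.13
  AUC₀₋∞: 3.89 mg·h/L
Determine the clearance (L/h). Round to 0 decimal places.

CL = F·Dose / AUC = 0.13 × 837 / 3.89 = 27.97 L/h

28 L/h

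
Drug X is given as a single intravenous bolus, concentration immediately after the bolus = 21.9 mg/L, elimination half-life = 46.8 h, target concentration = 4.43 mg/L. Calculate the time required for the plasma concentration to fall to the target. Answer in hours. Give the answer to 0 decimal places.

108 h

k = ln2 / t½ = 0.693147 / 46.8 = 0.01481 h⁻¹
t = ln(C₀ / C) / k = ln(21.90 / 4.43) / 0.01481
  = ln(4.944) / 0.01481 = 1.598 / 0.01481 = 107.9 h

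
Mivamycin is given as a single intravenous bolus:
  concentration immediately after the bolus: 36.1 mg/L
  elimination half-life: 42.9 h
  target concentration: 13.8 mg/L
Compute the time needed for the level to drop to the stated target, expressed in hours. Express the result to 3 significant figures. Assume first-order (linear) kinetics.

59.5 h

k = ln2 / t½ = 0.693147 / 42.9 = 0.01616 h⁻¹
t = ln(C₀ / C) / k = ln(36.10 / 13.8) / 0.01616
  = ln(2.616) / 0.01616 = 0.9616 / 0.01616 = 59.50 h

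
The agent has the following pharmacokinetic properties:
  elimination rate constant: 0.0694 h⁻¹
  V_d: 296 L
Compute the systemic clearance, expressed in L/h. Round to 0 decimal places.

21 L/h

CL = k × Vd = 0.0694 × 296 = 20.54 L/h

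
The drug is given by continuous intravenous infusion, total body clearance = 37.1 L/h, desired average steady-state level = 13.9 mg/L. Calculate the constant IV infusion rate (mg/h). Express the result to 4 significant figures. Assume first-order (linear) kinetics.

At steady state, infusion rate R₀ = Css × CL = 13.9 × 37.10 = 515.7 mg/h

515.7 mg/h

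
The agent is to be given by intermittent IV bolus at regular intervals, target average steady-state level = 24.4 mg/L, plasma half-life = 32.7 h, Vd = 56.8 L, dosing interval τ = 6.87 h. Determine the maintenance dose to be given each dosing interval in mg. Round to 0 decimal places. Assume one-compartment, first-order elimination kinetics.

202 mg

k = ln2 / t½ = 0.693147 / 32.7 = 0.02120 h⁻¹
CL = k × Vd = 0.02120 × 56.8 = 1.204 L/h
At steady state, Dose/τ = Css × CL.
Dose = Css × CL × τ = 24.4 × 1.204 × 6.87 = 201.8 mg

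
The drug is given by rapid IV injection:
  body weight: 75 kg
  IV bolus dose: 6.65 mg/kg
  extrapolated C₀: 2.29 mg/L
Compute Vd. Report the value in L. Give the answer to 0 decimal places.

Dose = 6.65 × 75 = 498.8 mg
Vd = Dose / C₀ = 498.8 / 2.29 = 217.8 L

218 L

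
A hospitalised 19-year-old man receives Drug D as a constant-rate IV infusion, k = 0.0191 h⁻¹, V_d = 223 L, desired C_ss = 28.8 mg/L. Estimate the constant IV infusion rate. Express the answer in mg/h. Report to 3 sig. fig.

123 mg/h

CL = k × Vd = 0.01910 × 223 = 4.259 L/h
At steady state, infusion rate R₀ = Css × CL = 28.8 × 4.259 = 122.7 mg/h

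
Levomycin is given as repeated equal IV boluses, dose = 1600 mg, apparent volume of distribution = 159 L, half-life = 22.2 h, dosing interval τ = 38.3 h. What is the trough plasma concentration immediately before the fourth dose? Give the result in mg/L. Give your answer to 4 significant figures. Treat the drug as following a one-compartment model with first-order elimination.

C₀ per dose = Dose / Vd = 1600 / 159 = 10.06 mg/L
k = ln2 / t½ = 0.693147 / 22.2 = 0.03122 h⁻¹
Fraction remaining after one interval: r = e^(−kτ) = e^(−0.03122 × 38.3) = 0.3025
Before dose 4, 3 doses have been given (aged 1τ, 2τ, 3τ).
C_trough = C₀ × (r + r² + … + r^3) = C₀ × r(1−r^3)/(1−r)
        = 10.06 × 0.3025 × (1 − 0.02768) / (1 − 0.3025) = 4.242 mg/L

4.242 mg/L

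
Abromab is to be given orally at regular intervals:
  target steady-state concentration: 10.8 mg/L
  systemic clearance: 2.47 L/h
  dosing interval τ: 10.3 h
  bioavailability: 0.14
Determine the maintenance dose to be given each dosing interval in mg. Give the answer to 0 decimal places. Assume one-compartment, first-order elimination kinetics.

At steady state, F × (Dose/τ) = Css × CL.
Dose = Css × CL × τ / F = 10.8 × 2.470 × 10.3 / 0.14 = 1963 mg

1963 mg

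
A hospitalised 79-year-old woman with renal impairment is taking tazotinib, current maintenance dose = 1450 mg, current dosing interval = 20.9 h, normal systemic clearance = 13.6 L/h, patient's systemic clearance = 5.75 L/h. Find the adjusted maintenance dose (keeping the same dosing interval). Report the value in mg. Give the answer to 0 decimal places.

613 mg

To keep the same average steady-state level, dosing rate must scale with clearance.
CL ratio = 5.75 / 13.6 = 0.4228
New dose (same interval) = 1450 × 0.4228 = 613.1 mg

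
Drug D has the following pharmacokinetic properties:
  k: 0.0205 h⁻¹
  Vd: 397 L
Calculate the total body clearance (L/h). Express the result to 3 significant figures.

CL = k × Vd = 0.0205 × 397 = 8.139 L/h

8.14 L/h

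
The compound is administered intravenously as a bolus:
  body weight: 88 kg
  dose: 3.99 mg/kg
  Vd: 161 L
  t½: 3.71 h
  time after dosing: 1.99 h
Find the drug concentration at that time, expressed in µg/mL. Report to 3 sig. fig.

Total dose = 3.99 × 88 = 351.1 mg
C₀ = Dose / Vd = 351.1 / 161 = 2.181 mg/L
k = ln2 / t½ = 0.693147 / 3.71 = 0.1868 h⁻¹
C = C₀ · e^(−k·t) = 2.181 × e^(−0.1868 × 1.99)
  = 2.181 × 0.6895 = 1.504 mg/L
(1.504 mg/L = 1.504 µg/mL)

1.50 µg/mL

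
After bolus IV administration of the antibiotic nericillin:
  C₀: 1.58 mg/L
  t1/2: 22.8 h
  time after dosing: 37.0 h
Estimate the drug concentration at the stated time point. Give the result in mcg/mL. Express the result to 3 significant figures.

k = ln2 / t½ = 0.693147 / 22.8 = 0.03040 h⁻¹
C = C₀ · e^(−k·t) = 1.580 × e^(−0.03040 × 37.0)
  = 1.580 × 0.3247 = 0.5130 mg/L
(0.5130 mg/L = 0.5130 mcg/mL)

0.513 mcg/mL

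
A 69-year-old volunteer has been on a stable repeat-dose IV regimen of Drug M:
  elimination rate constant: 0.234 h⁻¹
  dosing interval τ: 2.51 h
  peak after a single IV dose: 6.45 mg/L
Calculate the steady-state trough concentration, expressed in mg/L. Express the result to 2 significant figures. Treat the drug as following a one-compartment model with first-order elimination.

8.1 mg/L

e^(−kτ) = e^(−0.2340 × 2.51) = 0.5558
Accumulation ratio R = 1 / (1 − e^(−kτ)) = 1 / (1 − 0.5558) = 2.251
Steady-state trough = C₀ × R × e^(−kτ) = 6.45 × 2.251 × 0.5558 = 8.070 mg/L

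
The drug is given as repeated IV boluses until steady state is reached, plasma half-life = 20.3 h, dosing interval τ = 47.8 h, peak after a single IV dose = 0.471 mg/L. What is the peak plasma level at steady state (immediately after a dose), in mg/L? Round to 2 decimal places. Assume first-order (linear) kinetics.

0.59 mg/L

k = ln2 / t½ = 0.693147 / 20.3 = 0.03415 h⁻¹
e^(−kτ) = e^(−0.03415 × 47.8) = 0.1955
Accumulation ratio R = 1 / (1 − e^(−kτ)) = 1 / (1 − 0.1955) = 1.243
Steady-state peak = C₀ × R = 0.471 × 1.243 = 0.5855 mg/L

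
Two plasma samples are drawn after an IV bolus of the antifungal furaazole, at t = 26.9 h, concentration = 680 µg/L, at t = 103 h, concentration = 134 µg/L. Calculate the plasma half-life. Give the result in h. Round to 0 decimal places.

32 h

k = ln(C₁/C₂) / (t₂ − t₁) = ln(680/134) / (103 − 26.9)
  = 1.624 / 76.10 = 0.02134 h⁻¹
t½ = ln2 / k = 0.693147 / 0.02134 = 32.48 h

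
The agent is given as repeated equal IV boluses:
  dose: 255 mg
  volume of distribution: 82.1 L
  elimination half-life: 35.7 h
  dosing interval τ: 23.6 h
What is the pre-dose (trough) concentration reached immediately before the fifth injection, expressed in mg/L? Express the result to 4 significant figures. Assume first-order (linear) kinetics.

C₀ per dose = Dose / Vd = 255 / 82.1 = 3.106 mg/L
k = ln2 / t½ = 0.693147 / 35.7 = 0.01942 h⁻¹
Fraction remaining after one interval: r = e^(−kτ) = e^(−0.01942 × 23.6) = 0.6324
Before dose 5, 4 doses have been given (aged 1τ, 2τ, 3τ, 4τ).
C_trough = C₀ × (r + r² + … + r^4) = C₀ × r(1−r^4)/(1−r)
        = 3.106 × 0.6324 × (1 − 0.1599) / (1 − 0.6324) = 4.489 mg/L

4.489 mg/L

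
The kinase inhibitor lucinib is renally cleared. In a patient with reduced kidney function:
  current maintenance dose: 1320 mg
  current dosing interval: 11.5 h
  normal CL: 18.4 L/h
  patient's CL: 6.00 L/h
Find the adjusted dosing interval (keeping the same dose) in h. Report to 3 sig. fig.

To keep the same average steady-state level, dosing rate must scale with clearance.
CL ratio = 6.00 / 18.4 = 0.3261
New interval (same dose) = 11.5 / 0.3261 = 35.27 h

35.3 h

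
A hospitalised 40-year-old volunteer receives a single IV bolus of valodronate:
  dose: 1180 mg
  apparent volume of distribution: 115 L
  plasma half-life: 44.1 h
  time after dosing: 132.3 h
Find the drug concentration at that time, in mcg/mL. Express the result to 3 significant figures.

1.28 mcg/mL

C₀ = Dose / Vd = 1180 / 115 = 10.26 mg/L
k = ln2 / t½ = 0.693147 / 44.1 = 0.01572 h⁻¹
t / t½ = 132.3 / 44.1 = 3 half-lives
C = C₀ × (1/2)^3 = 10.26 × 0.1250 = 1.283 mg/L
(1.283 mg/L = 1.283 mcg/mL)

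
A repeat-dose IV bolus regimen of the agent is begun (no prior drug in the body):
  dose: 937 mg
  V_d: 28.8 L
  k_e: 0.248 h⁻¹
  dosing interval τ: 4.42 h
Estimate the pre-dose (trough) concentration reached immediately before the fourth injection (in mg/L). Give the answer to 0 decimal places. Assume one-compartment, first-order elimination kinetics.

C₀ per dose = Dose / Vd = 937 / 28.8 = 32.53 mg/L
Fraction remaining after one interval: r = e^(−kτ) = e^(−0.2480 × 4.42) = 0.3342
Before dose 4, 3 doses have been given (aged 1τ, 2τ, 3τ).
C_trough = C₀ × (r + r² + … + r^3) = C₀ × r(1−r^3)/(1−r)
        = 32.53 × 0.3342 × (1 − 0.03733) / (1 − 0.3342) = 15.72 mg/L

16 mg/L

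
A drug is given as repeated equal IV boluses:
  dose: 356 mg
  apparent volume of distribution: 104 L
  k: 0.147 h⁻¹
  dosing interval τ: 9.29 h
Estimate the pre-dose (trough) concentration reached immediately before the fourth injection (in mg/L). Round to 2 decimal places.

1.15 mg/L

C₀ per dose = Dose / Vd = 356 / 104 = 3.423 mg/L
Fraction remaining after one interval: r = e^(−kτ) = e^(−0.1470 × 9.29) = 0.2552
Before dose 4, 3 doses have been given (aged 1τ, 2τ, 3τ).
C_trough = C₀ × (r + r² + … + r^3) = C₀ × r(1−r^3)/(1−r)
        = 3.423 × 0.2552 × (1 − 0.01662) / (1 − 0.2552) = 1.153 mg/L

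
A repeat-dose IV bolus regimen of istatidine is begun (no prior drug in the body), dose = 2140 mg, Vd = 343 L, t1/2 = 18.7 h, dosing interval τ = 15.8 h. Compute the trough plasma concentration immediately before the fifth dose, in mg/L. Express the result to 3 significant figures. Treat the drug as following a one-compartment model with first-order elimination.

7.08 mg/L

C₀ per dose = Dose / Vd = 2140 / 343 = 6.239 mg/L
k = ln2 / t½ = 0.693147 / 18.7 = 0.03707 h⁻¹
Fraction remaining after one interval: r = e^(−kτ) = e^(−0.03707 × 15.8) = 0.5567
Before dose 5, 4 doses have been given (aged 1τ, 2τ, 3τ, 4τ).
C_trough = C₀ × (r + r² + … + r^4) = C₀ × r(1−r^4)/(1−r)
        = 6.239 × 0.5567 × (1 − 0.09605) / (1 − 0.5567) = 7.082 mg/L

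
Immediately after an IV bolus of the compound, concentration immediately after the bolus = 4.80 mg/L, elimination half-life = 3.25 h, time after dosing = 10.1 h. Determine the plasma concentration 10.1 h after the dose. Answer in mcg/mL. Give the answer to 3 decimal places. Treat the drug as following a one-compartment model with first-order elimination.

k = ln2 / t½ = 0.693147 / 3.25 = 0.2133 h⁻¹
C = C₀ · e^(−k·t) = 4.800 × e^(−0.2133 × 10.1)
  = 4.800 × 0.1160 = 0.5568 mg/L
(0.5568 mg/L = 0.5568 mcg/mL)

0.557 mcg/mL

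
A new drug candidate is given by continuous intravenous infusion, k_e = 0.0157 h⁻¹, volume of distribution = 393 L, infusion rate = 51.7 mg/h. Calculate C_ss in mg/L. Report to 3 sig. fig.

CL = k × Vd = 0.01570 × 393 = 6.170 L/h
At steady state Css = R₀ / CL = 51.7 / 6.170 = 8.379 mg/L

8.38 mg/L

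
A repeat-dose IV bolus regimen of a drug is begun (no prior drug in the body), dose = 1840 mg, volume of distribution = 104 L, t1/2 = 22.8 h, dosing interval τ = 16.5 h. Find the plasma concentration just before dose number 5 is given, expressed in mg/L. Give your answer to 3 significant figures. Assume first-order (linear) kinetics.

23.5 mg/L

C₀ per dose = Dose / Vd = 1840 / 104 = 17.69 mg/L
k = ln2 / t½ = 0.693147 / 22.8 = 0.03040 h⁻¹
Fraction remaining after one interval: r = e^(−kτ) = e^(−0.03040 × 16.5) = 0.6056
Before dose 5, 4 doses have been given (aged 1τ, 2τ, 3τ, 4τ).
C_trough = C₀ × (r + r² + … + r^4) = C₀ × r(1−r^4)/(1−r)
        = 17.69 × 0.6056 × (1 − 0.1345) / (1 − 0.6056) = 23.51 mg/L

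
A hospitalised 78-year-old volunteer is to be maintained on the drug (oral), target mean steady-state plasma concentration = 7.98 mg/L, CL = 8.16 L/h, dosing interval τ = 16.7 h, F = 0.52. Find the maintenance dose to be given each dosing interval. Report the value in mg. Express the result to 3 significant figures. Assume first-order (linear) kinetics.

2090 mg

At steady state, F × (Dose/τ) = Css × CL.
Dose = Css × CL × τ / F = 7.98 × 8.160 × 16.7 / 0.52 = 2091 mg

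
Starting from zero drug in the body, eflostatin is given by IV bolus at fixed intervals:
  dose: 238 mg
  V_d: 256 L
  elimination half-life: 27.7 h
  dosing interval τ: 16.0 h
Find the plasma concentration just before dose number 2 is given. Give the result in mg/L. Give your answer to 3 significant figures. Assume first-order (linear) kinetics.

0.623 mg/L

C₀ per dose = Dose / Vd = 238 / 256 = 0.9297 mg/L
k = ln2 / t½ = 0.693147 / 27.7 = 0.02502 h⁻¹
Fraction remaining after one interval: r = e^(−kτ) = e^(−0.02502 × 16.0) = 0.6701
Before dose 2, 1 dose has been given (aged 1τ).
C_trough = C₀ × r = 0.9297 × 0.6701 = 0.6230 mg/L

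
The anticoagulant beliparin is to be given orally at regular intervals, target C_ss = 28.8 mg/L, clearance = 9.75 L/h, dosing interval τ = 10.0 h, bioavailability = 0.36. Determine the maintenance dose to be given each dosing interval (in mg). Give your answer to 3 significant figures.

At steady state, F × (Dose/τ) = Css × CL.
Dose = Css × CL × τ / F = 28.8 × 9.750 × 10.0 / 0.36 = 7800 mg

7800 mg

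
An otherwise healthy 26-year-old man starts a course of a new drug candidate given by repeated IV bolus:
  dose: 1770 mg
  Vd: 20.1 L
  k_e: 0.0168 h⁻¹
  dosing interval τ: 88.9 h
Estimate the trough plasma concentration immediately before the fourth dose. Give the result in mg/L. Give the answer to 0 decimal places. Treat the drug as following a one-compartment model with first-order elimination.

25 mg/L

C₀ per dose = Dose / Vd = 1770 / 20.1 = 88.06 mg/L
Fraction remaining after one interval: r = e^(−kτ) = e^(−0.01680 × 88.9) = 0.2246
Before dose 4, 3 doses have been given (aged 1τ, 2τ, 3τ).
C_trough = C₀ × (r + r² + … + r^3) = C₀ × r(1−r^3)/(1−r)
        = 88.06 × 0.2246 × (1 − 0.01133) / (1 − 0.2246) = 25.22 mg/L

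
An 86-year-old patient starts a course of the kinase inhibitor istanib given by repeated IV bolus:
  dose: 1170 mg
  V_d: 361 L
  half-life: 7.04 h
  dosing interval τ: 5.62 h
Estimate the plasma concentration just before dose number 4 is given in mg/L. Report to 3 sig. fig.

3.55 mg/L

C₀ per dose = Dose / Vd = 1170 / 361 = 3.241 mg/L
k = ln2 / t½ = 0.693147 / 7.04 = 0.09846 h⁻¹
Fraction remaining after one interval: r = e^(−kτ) = e^(−0.09846 × 5.62) = 0.5750
Before dose 4, 3 doses have been given (aged 1τ, 2τ, 3τ).
C_trough = C₀ × (r + r² + … + r^3) = C₀ × r(1−r^3)/(1−r)
        = 3.241 × 0.5750 × (1 − 0.1901) / (1 − 0.5750) = 3.551 mg/L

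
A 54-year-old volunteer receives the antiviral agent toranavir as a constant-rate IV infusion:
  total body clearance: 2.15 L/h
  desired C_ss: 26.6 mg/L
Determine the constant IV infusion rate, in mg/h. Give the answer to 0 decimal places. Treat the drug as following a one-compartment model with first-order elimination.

57 mg/h

At steady state, infusion rate R₀ = Css × CL = 26.6 × 2.150 = 57.19 mg/h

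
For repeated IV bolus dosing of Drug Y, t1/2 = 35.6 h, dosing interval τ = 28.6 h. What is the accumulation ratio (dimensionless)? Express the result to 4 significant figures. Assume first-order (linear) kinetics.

k = ln2 / t½ = 0.693147 / 35.6 = 0.01947 h⁻¹
e^(−kτ) = e^(−0.01947 × 28.6) = 0.5730
Accumulation ratio R = 1 / (1 − e^(−kτ)) = 1 / (1 − 0.5730) = 2.342

2.342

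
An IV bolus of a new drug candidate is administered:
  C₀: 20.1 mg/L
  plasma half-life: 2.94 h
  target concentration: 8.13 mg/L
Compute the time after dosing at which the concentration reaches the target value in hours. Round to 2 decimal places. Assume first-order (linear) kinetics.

k = ln2 / t½ = 0.693147 / 2.94 = 0.2358 h⁻¹
t = ln(C₀ / C) / k = ln(20.10 / 8.13) / 0.2358
  = ln(2.472) / 0.2358 = 0.9050 / 0.2358 = 3.838 h

3.84 h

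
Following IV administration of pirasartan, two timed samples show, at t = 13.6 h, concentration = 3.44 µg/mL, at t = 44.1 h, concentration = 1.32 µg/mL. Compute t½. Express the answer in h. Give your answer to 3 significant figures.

22.1 h

k = ln(C₁/C₂) / (t₂ − t₁) = ln(3.44/1.32) / (44.1 − 13.6)
  = 0.9578 / 30.50 = 0.03140 h⁻¹
t½ = ln2 / k = 0.693147 / 0.03140 = 22.07 h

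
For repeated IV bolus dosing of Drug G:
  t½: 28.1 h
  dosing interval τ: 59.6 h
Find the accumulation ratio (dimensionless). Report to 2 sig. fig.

k = ln2 / t½ = 0.693147 / 28.1 = 0.02467 h⁻¹
e^(−kτ) = e^(−0.02467 × 59.6) = 0.2298
Accumulation ratio R = 1 / (1 − e^(−kτ)) = 1 / (1 − 0.2298) = 1.298

1.3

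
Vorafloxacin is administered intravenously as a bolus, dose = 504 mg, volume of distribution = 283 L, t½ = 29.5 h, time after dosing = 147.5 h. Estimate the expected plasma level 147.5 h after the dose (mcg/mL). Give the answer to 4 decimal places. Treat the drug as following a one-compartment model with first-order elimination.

C₀ = Dose / Vd = 504.0 / 283 = 1.781 mg/L
k = ln2 / t½ = 0.693147 / 29.5 = 0.02350 h⁻¹
t / t½ = 147.5 / 29.5 = 5 half-lives
C = C₀ × (1/2)^5 = 1.781 × 0.03125 = 0.05566 mg/L
(0.05566 mg/L = 0.05566 mcg/mL)

0.0557 mcg/mL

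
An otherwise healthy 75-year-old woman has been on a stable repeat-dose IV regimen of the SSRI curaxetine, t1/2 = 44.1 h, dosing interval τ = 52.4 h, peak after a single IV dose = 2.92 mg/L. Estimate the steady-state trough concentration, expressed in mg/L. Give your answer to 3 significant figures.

2.28 mg/L

k = ln2 / t½ = 0.693147 / 44.1 = 0.01572 h⁻¹
e^(−kτ) = e^(−0.01572 × 52.4) = 0.4388
Accumulation ratio R = 1 / (1 − e^(−kτ)) = 1 / (1 − 0.4388) = 1.782
Steady-state trough = C₀ × R × e^(−kτ) = 2.92 × 1.782 × 0.4388 = 2.283 mg/L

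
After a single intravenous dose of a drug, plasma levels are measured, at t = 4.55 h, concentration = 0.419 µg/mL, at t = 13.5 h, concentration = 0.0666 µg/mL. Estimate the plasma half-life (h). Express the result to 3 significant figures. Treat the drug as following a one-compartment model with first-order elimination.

k = ln(C₁/C₂) / (t₂ − t₁) = ln(0.419/0.0666) / (13.5 − 4.55)
  = 1.839 / 8.950 = 0.2055 h⁻¹
t½ = ln2 / k = 0.693147 / 0.2055 = 3.373 h

3.37 h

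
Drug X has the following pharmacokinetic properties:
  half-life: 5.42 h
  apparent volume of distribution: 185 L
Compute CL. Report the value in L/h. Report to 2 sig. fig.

24 L/h

k = ln2 / t½ = 0.693147 / 5.42 = 0.1279 h⁻¹
CL = k × Vd = 0.1279 × 185 = 23.66 L/h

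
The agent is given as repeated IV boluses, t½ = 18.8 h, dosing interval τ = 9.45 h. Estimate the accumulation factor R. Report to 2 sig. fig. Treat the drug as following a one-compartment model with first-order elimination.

k = ln2 / t½ = 0.693147 / 18.8 = 0.03687 h⁻¹
e^(−kτ) = e^(−0.03687 × 9.45) = 0.7058
Accumulation ratio R = 1 / (1 − e^(−kτ)) = 1 / (1 − 0.7058) = 3.399

3.4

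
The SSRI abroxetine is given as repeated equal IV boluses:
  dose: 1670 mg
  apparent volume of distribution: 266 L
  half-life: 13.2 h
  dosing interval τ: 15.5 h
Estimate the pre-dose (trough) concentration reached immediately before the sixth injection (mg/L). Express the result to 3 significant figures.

4.91 mg/L

C₀ per dose = Dose / Vd = 1670 / 266 = 6.278 mg/L
k = ln2 / t½ = 0.693147 / 13.2 = 0.05251 h⁻¹
Fraction remaining after one interval: r = e^(−kτ) = e^(−0.05251 × 15.5) = 0.4431
Before dose 6, 5 doses have been given (aged 1τ, 2τ, 3τ, 4τ, 5τ).
C_trough = C₀ × (r + r² + … + r^5) = C₀ × r(1−r^5)/(1−r)
        = 6.278 × 0.4431 × (1 − 0.01708) / (1 − 0.4431) = 4.910 mg/L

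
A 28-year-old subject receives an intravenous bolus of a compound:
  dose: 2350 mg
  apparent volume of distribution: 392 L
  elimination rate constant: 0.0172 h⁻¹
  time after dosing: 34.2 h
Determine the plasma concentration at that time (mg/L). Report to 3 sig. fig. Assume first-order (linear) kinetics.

3.33 mg/L

C₀ = Dose / Vd = 2350 / 392 = 5.995 mg/L
C = C₀ · e^(−k·t) = 5.995 × e^(−0.01720 × 34.2)
  = 5.995 × 0.5553 = 3.329 mg/L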